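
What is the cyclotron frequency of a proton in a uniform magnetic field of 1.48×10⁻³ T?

f = |q|B/(2πm).
f = (1.602×10⁻¹⁹)(1.48×10⁻³)/(2π·1.673×10⁻²⁷) ≈ 2.26×10⁴ Hz.

f ≈ 2.26×10⁴ Hz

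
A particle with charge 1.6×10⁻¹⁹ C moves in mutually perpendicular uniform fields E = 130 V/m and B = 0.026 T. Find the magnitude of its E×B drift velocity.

The E×B drift speed is v_d = E/B.
v_d = 130/0.026 = 5000 m/s.

v_d ≈ 5000 m/s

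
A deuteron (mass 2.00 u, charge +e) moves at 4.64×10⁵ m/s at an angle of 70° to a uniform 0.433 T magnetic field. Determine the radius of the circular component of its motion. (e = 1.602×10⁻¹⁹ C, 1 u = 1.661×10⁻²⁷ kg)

v⊥ = v sinθ = 4.64×10⁵·sin70° ≈ 4.360×10⁵ m/s.
r = m v⊥/(|q|B) = (3.322×10⁻²⁷)(4.360×10⁵)/((1.602×10⁻¹⁹)(0.433)) ≈ 0.0209 m.

r ≈ 0.0209 m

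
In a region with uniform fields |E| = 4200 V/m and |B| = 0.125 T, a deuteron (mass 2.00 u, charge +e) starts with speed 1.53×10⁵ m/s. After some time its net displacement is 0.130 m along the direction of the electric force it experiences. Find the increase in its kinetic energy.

ΔKE ≈ 8.75×10⁻¹⁷ J

The magnetic force is always ⟂ v and does no work; only the electric force changes KE.
ΔKE = F_E · d = |q|E d = (1.602×10⁻¹⁹)(4200)(0.130) ≈ 8.75×10⁻¹⁷ J.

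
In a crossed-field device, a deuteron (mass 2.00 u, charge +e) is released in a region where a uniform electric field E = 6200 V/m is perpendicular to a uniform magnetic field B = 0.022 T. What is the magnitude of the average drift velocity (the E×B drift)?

The E×B drift speed is v_d = E/B.
v_d = 6200/0.022 = 2.8×10⁵ m/s.

v_d ≈ 2.8×10⁵ m/s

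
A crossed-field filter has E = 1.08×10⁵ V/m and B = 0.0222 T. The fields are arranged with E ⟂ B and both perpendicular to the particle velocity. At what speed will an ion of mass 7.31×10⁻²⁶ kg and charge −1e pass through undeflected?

Zero net Lorentz force requires |qE| = |q v×B|, i.e. E = vB.
v = E/B = 1.08×10⁵/0.0222 = 4.86×10⁶ m/s.

v = 4.86×10⁶ m/s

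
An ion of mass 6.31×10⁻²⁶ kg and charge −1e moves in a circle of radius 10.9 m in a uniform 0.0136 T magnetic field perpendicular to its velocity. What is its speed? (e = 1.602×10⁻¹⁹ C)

From |q|vB = mv²/r, v = |q|Br/m.
v = (1.602×10⁻¹⁹)(0.0136)(10.9)/6.31×10⁻²⁶ ≈ 3.76×10⁵ m/s.

v ≈ 3.76×10⁵ m/s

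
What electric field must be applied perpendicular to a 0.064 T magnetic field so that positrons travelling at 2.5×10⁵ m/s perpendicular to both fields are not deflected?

For straight-line motion qE = qvB, so E = vB.
E = 2.5×10⁵ × 0.064 = 1.6×10⁴ V/m.

E = 1.6×10⁴ V/m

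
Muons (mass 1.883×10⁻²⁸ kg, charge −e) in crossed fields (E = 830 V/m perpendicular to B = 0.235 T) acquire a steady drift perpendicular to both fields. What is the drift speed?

The steady drift has the magnetic force balancing the electric force, so v_d = E/B.
v_d = 830/0.235 = 3530 m/s.

v_d ≈ 3530 m/s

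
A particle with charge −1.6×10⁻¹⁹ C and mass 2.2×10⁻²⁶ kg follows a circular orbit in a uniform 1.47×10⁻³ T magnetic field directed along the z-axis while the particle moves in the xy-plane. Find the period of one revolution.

T ≈ 5.88×10⁻⁴ s

The cyclotron period depends only on m, q, B: T = 2πm/(|q|B).
T = 2π(2.2×10⁻²⁶)/((1.6×10⁻¹⁹)(1.47×10⁻³)) ≈ 5.88×10⁻⁴ s.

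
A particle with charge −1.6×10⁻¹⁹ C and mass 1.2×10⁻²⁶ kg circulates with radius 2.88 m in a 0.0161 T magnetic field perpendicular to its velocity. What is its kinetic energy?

KE ≈ 1.43×10⁴ eV

v = |q|Br/m, then KE = ½mv² = (qBr)²/(2m).
v = (1.6×10⁻¹⁹)(0.0161)(2.88)/1.2×10⁻²⁶ ≈ 6.182×10⁵ m/s.
KE = ½(1.2×10⁻²⁶)(6.182×10⁵)² ≈ 2.29×10⁻¹⁵ J = 1.43×10⁴ eV.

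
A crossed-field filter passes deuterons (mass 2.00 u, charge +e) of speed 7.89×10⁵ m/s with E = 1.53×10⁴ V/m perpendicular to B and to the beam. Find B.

B = 0.0194 T

Balance of forces in the selector: qE = qvB ⇒ B = E/v.
B = 1.53×10⁴/7.89×10⁵ = 0.0194 T.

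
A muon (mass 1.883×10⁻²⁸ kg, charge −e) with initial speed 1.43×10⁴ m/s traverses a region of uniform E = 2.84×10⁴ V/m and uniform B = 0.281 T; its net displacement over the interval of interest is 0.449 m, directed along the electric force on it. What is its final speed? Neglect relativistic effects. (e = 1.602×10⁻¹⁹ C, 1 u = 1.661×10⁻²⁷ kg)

B does no work; ΔKE = |q|E d.
½mv_f² = ½mv₀² + |q|Ed = ½(1.883×10⁻²⁸)(1.43×10⁴)² + (1.602×10⁻¹⁹)(2.84×10⁴)(0.449) ≈ 1.925×10⁻²⁰ J + 2.043×10⁻¹⁵ J ≈ 2.043×10⁻¹⁵ J.
v_f = √(2·2.043×10⁻¹⁵/1.883×10⁻²⁸) ≈ 4.66×10⁶ m/s.

v_f ≈ 4.66×10⁶ m/s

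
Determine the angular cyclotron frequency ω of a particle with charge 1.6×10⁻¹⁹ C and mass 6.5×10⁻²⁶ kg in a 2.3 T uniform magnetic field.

ω ≈ 5.7×10⁶ rad/s

ω = |q|B/m.
ω = (1.6×10⁻¹⁹)(2.3)/6.5×10⁻²⁶ ≈ 5.7×10⁶ rad/s.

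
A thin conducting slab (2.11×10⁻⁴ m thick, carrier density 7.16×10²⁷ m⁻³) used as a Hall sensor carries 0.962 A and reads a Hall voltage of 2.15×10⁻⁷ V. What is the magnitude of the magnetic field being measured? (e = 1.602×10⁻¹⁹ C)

From V_H = IB/(n e t), B = V_H n e t / I.
B = (2.15×10⁻⁷)(7.16×10²⁷)(1.602×10⁻¹⁹)(2.11×10⁻⁴)/0.962 ≈ 0.0541 T.

B ≈ 0.0541 T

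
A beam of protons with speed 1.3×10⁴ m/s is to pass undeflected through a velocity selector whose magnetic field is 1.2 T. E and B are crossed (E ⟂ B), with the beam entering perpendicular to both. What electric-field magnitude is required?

For straight-line motion qE = qvB, so E = vB.
E = 1.3×10⁴ × 1.2 = 1.6×10⁴ V/m.

E = 1.6×10⁴ V/m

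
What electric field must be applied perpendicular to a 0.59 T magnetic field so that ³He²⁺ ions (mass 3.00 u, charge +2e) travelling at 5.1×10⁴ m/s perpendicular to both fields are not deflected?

For straight-line motion qE = qvB, so E = vB.
E = 5.1×10⁴ × 0.59 = 3.0×10⁴ V/m.

E = 3.0×10⁴ V/m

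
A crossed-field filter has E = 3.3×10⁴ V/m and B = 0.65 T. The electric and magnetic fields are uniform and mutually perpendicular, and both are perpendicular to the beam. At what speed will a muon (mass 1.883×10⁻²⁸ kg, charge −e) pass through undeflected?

Zero net Lorentz force requires |qE| = |q v×B|, i.e. E = vB.
v = E/B = 3.3×10⁴/0.65 = 5.1×10⁴ m/s.

v = 5.1×10⁴ m/s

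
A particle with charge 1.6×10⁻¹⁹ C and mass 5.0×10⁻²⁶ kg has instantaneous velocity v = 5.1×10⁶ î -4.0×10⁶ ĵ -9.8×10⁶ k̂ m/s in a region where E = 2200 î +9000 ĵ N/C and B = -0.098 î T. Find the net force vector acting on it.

F ≈ (3.52×10⁻¹⁶, 1.55×10⁻¹³, -6.27×10⁻¹⁴) N

v×B = (0, 9.60×10⁵, -3.92×10⁵) N/C.
E + v×B = (2200, 9.69×10⁵, -3.92×10⁵) N/C.
F = q(E + v×B) = (1.6×10⁻¹⁹ C)·(2200, 9.69×10⁵, -3.92×10⁵) = (3.52×10⁻¹⁶, 1.55×10⁻¹³, -6.27×10⁻¹⁴) N.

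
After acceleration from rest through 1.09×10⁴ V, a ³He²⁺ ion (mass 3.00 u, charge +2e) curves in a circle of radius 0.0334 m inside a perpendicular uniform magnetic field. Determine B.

v = √(2|q|V/m) = √(2·3.204×10⁻¹⁹·1.09×10⁴/4.983×10⁻²⁷) ≈ 1.184×10⁶ m/s.
B = mv/(|q|r) = (4.983×10⁻²⁷)(1.184×10⁶)/((3.204×10⁻¹⁹)(0.0334)) ≈ 0.551 T.

B ≈ 0.551 T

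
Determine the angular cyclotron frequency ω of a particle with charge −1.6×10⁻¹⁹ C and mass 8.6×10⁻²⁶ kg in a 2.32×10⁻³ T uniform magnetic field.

ω = |q|B/m.
ω = (1.6×10⁻¹⁹)(2.32×10⁻³)/8.6×10⁻²⁶ ≈ 4320 rad/s.

ω ≈ 4320 rad/s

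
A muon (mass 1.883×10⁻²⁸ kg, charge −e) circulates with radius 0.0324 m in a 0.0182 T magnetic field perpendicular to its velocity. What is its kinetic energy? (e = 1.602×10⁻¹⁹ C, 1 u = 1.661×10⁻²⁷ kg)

KE ≈ 148 eV

v = |q|Br/m, then KE = ½mv² = (qBr)²/(2m).
v = (1.602×10⁻¹⁹)(0.0182)(0.0324)/1.883×10⁻²⁸ ≈ 5.017×10⁵ m/s.
KE = ½(1.883×10⁻²⁸)(5.017×10⁵)² ≈ 2.37×10⁻¹⁷ J = 148 eV.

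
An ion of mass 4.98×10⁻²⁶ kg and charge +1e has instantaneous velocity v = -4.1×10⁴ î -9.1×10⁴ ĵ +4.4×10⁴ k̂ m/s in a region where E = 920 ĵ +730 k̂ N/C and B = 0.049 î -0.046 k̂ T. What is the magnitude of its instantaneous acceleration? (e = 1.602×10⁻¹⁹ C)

|a| ≈ 2.18×10¹⁰ m/s²

v×B = (4190, 270, 4460) N/C.
E + v×B = (4190, 1190, 5190) N/C.
F = q(E + v×B) = (1.602×10⁻¹⁹ C)·(4190, 1190, 5190) = (6.71×10⁻¹⁶, 1.91×10⁻¹⁶, 8.31×10⁻¹⁶) N.
|a| = |F|/m = 1.085×10⁻¹⁵/4.98×10⁻²⁶ ≈ 2.18×10¹⁰ m/s².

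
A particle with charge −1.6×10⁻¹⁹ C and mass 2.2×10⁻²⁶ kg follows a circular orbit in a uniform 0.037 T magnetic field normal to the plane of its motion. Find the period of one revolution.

T ≈ 2.3×10⁻⁵ s

The cyclotron period depends only on m, q, B: T = 2πm/(|q|B).
T = 2π(2.2×10⁻²⁶)/((1.6×10⁻¹⁹)(0.037)) ≈ 2.3×10⁻⁵ s.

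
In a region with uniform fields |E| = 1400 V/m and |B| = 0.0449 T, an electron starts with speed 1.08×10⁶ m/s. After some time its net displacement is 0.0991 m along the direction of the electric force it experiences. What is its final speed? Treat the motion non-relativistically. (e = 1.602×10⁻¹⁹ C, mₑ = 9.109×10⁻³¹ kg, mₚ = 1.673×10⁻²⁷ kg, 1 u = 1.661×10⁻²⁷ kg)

B does no work; ΔKE = |q|E d.
½mv_f² = ½mv₀² + |q|Ed = ½(9.109×10⁻³¹)(1.08×10⁶)² + (1.602×10⁻¹⁹)(1400)(0.0991) ≈ 5.312×10⁻¹⁹ J + 2.223×10⁻¹⁷ J ≈ 2.276×10⁻¹⁷ J.
v_f = √(2·2.276×10⁻¹⁷/9.109×10⁻³¹) ≈ 7.07×10⁶ m/s.

v_f ≈ 7.07×10⁶ m/s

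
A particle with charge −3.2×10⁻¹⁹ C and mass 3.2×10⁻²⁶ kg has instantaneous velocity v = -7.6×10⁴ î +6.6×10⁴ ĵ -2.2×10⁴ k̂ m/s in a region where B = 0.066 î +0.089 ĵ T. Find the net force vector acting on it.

F ≈ (-6.27×10⁻¹⁶, 4.65×10⁻¹⁶, 3.56×10⁻¹⁵) N

v×B = (1960, -1450, -1.11×10⁴) N/C.
F = q v×B = (−3.2×10⁻¹⁹ C)·(1960, -1450, -1.11×10⁴) = (-6.27×10⁻¹⁶, 4.65×10⁻¹⁶, 3.56×10⁻¹⁵) N.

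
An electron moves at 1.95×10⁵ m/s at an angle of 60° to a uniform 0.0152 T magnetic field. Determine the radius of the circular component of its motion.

v⊥ = v sinθ = 1.95×10⁵·sin60° ≈ 1.689×10⁵ m/s.
r = m v⊥/(|q|B) = (9.109×10⁻³¹)(1.689×10⁵)/((1.602×10⁻¹⁹)(0.0152)) ≈ 6.32×10⁻⁵ m.

r ≈ 6.32×10⁻⁵ m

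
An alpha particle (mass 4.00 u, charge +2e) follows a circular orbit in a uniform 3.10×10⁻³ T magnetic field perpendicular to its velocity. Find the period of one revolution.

T ≈ 4.20×10⁻⁵ s

The cyclotron period depends only on m, q, B: T = 2πm/(|q|B).
T = 2π(6.644×10⁻²⁷)/((3.204×10⁻¹⁹)(3.10×10⁻³)) ≈ 4.20×10⁻⁵ s.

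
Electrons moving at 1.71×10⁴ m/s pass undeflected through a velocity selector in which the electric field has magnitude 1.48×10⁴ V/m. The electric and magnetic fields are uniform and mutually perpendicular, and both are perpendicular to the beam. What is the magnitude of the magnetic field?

B = 0.865 T

Balance of forces in the selector: qE = qvB ⇒ B = E/v.
B = 1.48×10⁴/1.71×10⁴ = 0.865 T.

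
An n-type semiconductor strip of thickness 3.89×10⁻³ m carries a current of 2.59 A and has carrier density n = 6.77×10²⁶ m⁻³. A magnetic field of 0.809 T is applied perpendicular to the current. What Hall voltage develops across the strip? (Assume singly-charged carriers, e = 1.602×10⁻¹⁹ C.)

V_H = IB/(n e t).
V_H = (2.59)(0.809)/((6.77×10²⁶)(1.602×10⁻¹⁹)(3.89×10⁻³)) ≈ 4.97×10⁻⁶ V.

V_H ≈ 4.97×10⁻⁶ V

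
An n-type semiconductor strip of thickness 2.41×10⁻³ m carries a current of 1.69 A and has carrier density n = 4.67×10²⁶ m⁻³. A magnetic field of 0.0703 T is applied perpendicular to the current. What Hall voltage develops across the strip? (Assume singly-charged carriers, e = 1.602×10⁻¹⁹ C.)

V_H = IB/(n e t).
V_H = (1.69)(0.0703)/((4.67×10²⁶)(1.602×10⁻¹⁹)(2.41×10⁻³)) ≈ 6.59×10⁻⁷ V.

V_H ≈ 6.59×10⁻⁷ V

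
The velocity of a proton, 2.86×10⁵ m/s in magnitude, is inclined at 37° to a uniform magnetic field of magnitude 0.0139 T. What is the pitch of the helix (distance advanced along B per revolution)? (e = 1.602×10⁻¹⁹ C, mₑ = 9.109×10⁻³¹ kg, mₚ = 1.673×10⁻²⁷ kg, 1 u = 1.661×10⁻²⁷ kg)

v∥ = v cosθ = 2.86×10⁵·cos37° ≈ 2.284×10⁵ m/s.
T = 2πm/(|q|B) = 2π(1.673×10⁻²⁷)/((1.602×10⁻¹⁹)(0.0139)) ≈ 4.721×10⁻⁶ s.
pitch = v∥ T = (2.284×10⁵)(4.721×10⁻⁶) ≈ 1.08 m.

p ≈ 1.08 m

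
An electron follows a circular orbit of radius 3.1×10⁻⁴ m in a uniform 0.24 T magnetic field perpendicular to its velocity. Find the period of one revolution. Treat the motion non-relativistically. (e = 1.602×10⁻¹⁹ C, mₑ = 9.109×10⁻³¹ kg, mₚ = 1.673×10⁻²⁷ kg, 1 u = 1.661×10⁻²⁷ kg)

The cyclotron period depends only on m, q, B: T = 2πm/(|q|B).
T = 2π(9.109×10⁻³¹)/((1.602×10⁻¹⁹)(0.24)) ≈ 1.5×10⁻¹⁰ s.

T ≈ 1.5×10⁻¹⁰ s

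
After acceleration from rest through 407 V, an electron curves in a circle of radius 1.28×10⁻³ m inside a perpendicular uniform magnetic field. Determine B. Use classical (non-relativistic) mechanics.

B ≈ 0.0532 T

v = √(2|q|V/m) = √(2·1.602×10⁻¹⁹·407/9.109×10⁻³¹) ≈ 1.196×10⁷ m/s.
B = mv/(|q|r) = (9.109×10⁻³¹)(1.196×10⁷)/((1.602×10⁻¹⁹)(1.28×10⁻³)) ≈ 0.0532 T.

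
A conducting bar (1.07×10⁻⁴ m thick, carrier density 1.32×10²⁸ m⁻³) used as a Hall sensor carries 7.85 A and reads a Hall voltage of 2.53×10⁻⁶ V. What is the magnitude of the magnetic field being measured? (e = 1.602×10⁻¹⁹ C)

From V_H = IB/(n e t), B = V_H n e t / I.
B = (2.53×10⁻⁶)(1.32×10²⁸)(1.602×10⁻¹⁹)(1.07×10⁻⁴)/7.85 ≈ 0.0729 T.

B ≈ 0.0729 T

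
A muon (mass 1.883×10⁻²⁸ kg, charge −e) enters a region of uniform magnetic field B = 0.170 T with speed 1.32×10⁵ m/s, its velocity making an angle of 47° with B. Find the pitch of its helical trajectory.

p ≈ 3.91×10⁻³ m

v∥ = v cosθ = 1.32×10⁵·cos47° ≈ 9.002×10⁴ m/s.
T = 2πm/(|q|B) = 2π(1.883×10⁻²⁸)/((1.602×10⁻¹⁹)(0.170)) ≈ 4.344×10⁻⁸ s.
pitch = v∥ T = (9.002×10⁴)(4.344×10⁻⁸) ≈ 3.91×10⁻³ m.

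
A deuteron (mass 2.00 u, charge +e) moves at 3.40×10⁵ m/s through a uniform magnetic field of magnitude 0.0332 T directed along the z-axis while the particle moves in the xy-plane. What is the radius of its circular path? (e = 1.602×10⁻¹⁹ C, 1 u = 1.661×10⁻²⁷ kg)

The magnetic force provides the centripetal force: |q|vB = mv²/r.
r = mv/(|q|B) = (3.322×10⁻²⁷)(3.40×10⁵)/((1.602×10⁻¹⁹)(0.0332)) ≈ 0.212 m.

r ≈ 0.212 m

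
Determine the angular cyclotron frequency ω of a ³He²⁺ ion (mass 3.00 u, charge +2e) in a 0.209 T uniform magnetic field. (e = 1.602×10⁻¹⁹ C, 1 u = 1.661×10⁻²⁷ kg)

ω ≈ 1.34×10⁷ rad/s

ω = |q|B/m.
ω = (3.204×10⁻¹⁹)(0.209)/4.983×10⁻²⁷ ≈ 1.34×10⁷ rad/s.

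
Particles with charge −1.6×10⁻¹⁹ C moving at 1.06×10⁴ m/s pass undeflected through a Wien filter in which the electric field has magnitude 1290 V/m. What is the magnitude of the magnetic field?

B = 0.122 T

Balance of forces in the selector: qE = qvB ⇒ B = E/v.
B = 1290/1.06×10⁴ = 0.122 T.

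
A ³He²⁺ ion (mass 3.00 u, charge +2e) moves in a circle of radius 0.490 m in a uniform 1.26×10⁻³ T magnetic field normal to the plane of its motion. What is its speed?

From |q|vB = mv²/r, v = |q|Br/m.
v = (3.204×10⁻¹⁹)(1.26×10⁻³)(0.490)/4.983×10⁻²⁷ ≈ 3.97×10⁴ m/s.

v ≈ 3.97×10⁴ m/s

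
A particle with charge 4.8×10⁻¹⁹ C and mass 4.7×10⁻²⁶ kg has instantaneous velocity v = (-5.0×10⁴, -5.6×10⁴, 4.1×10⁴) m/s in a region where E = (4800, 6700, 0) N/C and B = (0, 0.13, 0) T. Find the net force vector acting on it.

F ≈ (-2.54×10⁻¹⁶, 3.22×10⁻¹⁵, -3.12×10⁻¹⁵) N

v×B = (-5330, 0, -6500) N/C.
E + v×B = (-530, 6700, -6500) N/C.
F = q(E + v×B) = (4.8×10⁻¹⁹ C)·(-530, 6700, -6500) = (-2.54×10⁻¹⁶, 3.22×10⁻¹⁵, -3.12×10⁻¹⁵) N.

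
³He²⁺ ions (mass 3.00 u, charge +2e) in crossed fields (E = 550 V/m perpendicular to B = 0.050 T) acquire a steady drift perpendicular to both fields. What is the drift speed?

v_d ≈ 1.1×10⁴ m/s

In crossed fields the guiding centre drifts at v_d = |E×B|/B² = E/B, independent of charge and mass.
v_d = 550/0.050 = 1.1×10⁴ m/s.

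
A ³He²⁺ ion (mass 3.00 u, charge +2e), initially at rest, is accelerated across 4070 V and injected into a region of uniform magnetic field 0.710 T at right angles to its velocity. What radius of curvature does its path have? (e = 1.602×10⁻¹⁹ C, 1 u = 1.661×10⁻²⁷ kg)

r ≈ 0.0158 m

Acceleration: |q|V = ½mv² ⇒ v = √(2|q|V/m) = √(2·3.204×10⁻¹⁹·4070/4.983×10⁻²⁷) ≈ 7.235×10⁵ m/s.
In the field: r = mv/(|q|B) = (4.983×10⁻²⁷)(7.235×10⁵)/((3.204×10⁻¹⁹)(0.710)) ≈ 0.0158 m.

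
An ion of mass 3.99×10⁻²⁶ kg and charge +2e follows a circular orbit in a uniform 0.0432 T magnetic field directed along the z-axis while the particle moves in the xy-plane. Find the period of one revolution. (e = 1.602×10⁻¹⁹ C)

The cyclotron period depends only on m, q, B: T = 2πm/(|q|B).
T = 2π(3.99×10⁻²⁶)/((3.204×10⁻¹⁹)(0.0432)) ≈ 1.81×10⁻⁵ s.

T ≈ 1.81×10⁻⁵ s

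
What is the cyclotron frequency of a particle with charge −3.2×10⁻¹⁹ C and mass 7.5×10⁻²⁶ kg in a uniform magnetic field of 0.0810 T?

f ≈ 5.50×10⁴ Hz

f = |q|B/(2πm).
f = (3.2×10⁻¹⁹)(0.0810)/(2π·7.5×10⁻²⁶) ≈ 5.50×10⁴ Hz.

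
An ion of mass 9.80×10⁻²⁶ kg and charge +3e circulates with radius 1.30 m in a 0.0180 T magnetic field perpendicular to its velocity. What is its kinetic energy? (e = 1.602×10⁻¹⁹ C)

v = |q|Br/m, then KE = ½mv² = (qBr)²/(2m).
v = (4.806×10⁻¹⁹)(0.0180)(1.30)/9.80×10⁻²⁶ ≈ 1.148×10⁵ m/s.
KE = ½(9.80×10⁻²⁶)(1.148×10⁵)² ≈ 6.45×10⁻¹⁶ J = 4030 eV.

KE ≈ 4030 eV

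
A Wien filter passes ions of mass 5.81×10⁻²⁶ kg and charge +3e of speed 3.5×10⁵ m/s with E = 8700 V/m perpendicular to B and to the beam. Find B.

B = 0.025 T

Balance of forces in the selector: qE = qvB ⇒ B = E/v.
B = 8700/3.5×10⁵ = 0.025 T.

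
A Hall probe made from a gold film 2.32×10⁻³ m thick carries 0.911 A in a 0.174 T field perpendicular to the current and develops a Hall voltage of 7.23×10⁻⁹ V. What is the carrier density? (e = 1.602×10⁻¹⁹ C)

From V_H = IB/(n e t), n = IB/(V_H e t).
n = (0.911)(0.174)/((7.23×10⁻⁹)(1.602×10⁻¹⁹)(2.32×10⁻³)) ≈ 5.90×10²⁸ m⁻³.

n ≈ 5.90×10²⁸ m⁻³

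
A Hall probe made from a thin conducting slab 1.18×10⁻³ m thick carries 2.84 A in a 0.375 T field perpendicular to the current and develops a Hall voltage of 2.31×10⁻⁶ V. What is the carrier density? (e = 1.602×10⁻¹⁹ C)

From V_H = IB/(n e t), n = IB/(V_H e t).
n = (2.84)(0.375)/((2.31×10⁻⁶)(1.602×10⁻¹⁹)(1.18×10⁻³)) ≈ 2.44×10²⁷ m⁻³.

n ≈ 2.44×10²⁷ m⁻³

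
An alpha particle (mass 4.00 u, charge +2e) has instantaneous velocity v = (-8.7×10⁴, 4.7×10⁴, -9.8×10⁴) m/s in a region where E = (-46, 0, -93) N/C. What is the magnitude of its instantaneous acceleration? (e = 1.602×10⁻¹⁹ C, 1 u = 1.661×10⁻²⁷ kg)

Only an electric field acts, so F = qE = (3.204×10⁻¹⁹ C)·(-46.0, 0, -93.0) = (-1.47×10⁻¹⁷, 0, -2.98×10⁻¹⁷) N.
|a| = |F|/m = 3.324×10⁻¹⁷/6.644×10⁻²⁷ ≈ 5.00×10⁹ m/s².

|a| ≈ 5.00×10⁹ m/s²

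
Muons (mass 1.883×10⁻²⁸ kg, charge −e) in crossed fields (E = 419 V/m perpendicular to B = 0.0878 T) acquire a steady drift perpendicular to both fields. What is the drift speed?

v_d ≈ 4770 m/s

The E×B drift speed is v_d = E/B.
v_d = 419/0.0878 = 4770 m/s.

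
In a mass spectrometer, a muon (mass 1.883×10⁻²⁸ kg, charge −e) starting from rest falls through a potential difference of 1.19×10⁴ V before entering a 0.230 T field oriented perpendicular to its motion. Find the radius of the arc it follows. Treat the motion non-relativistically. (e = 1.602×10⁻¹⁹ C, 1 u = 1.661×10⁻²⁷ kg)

Acceleration: |q|V = ½mv² ⇒ v = √(2|q|V/m) = √(2·1.602×10⁻¹⁹·1.19×10⁴/1.883×10⁻²⁸) ≈ 4.500×10⁶ m/s.
In the field: r = mv/(|q|B) = (1.883×10⁻²⁸)(4.500×10⁶)/((1.602×10⁻¹⁹)(0.230)) ≈ 0.0230 m.

r ≈ 0.0230 m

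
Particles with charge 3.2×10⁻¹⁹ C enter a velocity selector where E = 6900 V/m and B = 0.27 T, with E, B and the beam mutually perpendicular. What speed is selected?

v = 2.6×10⁴ m/s

Straight-line motion ⇒ electric and magnetic forces cancel, so E = vB.
v = E/B = 6900/0.27 = 2.6×10⁴ m/s.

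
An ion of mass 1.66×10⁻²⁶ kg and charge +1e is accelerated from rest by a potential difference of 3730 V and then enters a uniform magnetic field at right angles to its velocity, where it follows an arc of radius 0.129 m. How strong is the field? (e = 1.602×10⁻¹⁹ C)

v = √(2|q|V/m) = √(2·1.602×10⁻¹⁹·3730/1.66×10⁻²⁶) ≈ 2.683×10⁵ m/s.
B = mv/(|q|r) = (1.66×10⁻²⁶)(2.683×10⁵)/((1.602×10⁻¹⁹)(0.129)) ≈ 0.216 T.

B ≈ 0.216 T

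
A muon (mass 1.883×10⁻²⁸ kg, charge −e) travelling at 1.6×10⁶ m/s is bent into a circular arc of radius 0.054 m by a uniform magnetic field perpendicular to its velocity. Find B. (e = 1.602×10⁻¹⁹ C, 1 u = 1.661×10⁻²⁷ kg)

From |q|vB = mv²/r, B = mv/(|q|r).
B = (1.883×10⁻²⁸)(1.6×10⁶)/((1.602×10⁻¹⁹)(0.054)) ≈ 0.035 T.

B ≈ 0.035 T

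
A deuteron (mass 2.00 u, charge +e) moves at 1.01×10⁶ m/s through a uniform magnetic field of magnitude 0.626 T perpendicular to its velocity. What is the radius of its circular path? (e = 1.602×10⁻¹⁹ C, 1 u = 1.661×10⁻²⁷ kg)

r ≈ 0.0335 m

The magnetic force provides the centripetal force: |q|vB = mv²/r.
r = mv/(|q|B) = (3.322×10⁻²⁷)(1.01×10⁶)/((1.602×10⁻¹⁹)(0.626)) ≈ 0.0335 m.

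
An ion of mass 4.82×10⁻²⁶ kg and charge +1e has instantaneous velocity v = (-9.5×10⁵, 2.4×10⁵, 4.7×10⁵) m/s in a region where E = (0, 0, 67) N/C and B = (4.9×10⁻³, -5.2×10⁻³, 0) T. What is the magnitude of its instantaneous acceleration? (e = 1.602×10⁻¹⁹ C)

|a| ≈ 1.69×10¹⁰ m/s²

v×B = (2440, 2300, 3760) N/C.
E + v×B = (2440, 2300, 3830) N/C.
F = q(E + v×B) = (1.602×10⁻¹⁹ C)·(2440, 2300, 3830) = (3.92×10⁻¹⁶, 3.69×10⁻¹⁶, 6.14×10⁻¹⁶) N.
|a| = |F|/m = 8.161×10⁻¹⁶/4.82×10⁻²⁶ ≈ 1.69×10¹⁰ m/s².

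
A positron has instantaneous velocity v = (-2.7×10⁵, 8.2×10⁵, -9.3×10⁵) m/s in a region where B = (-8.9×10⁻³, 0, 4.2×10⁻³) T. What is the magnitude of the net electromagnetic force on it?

|F| ≈ 1.99×10⁻¹⁵ N

v×B = (3440, 9410, 7300) N/C.
F = q v×B = (1.602×10⁻¹⁹ C)·(3440, 9410, 7300) = (5.52×10⁻¹⁶, 1.51×10⁻¹⁵, 1.17×10⁻¹⁵) N.
|F| = 1.99×10⁻¹⁵ N.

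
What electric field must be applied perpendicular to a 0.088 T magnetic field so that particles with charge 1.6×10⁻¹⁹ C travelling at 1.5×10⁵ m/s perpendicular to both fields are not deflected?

For straight-line motion qE = qvB, so E = vB.
E = 1.5×10⁵ × 0.088 = 1.3×10⁴ V/m.

E = 1.3×10⁴ V/m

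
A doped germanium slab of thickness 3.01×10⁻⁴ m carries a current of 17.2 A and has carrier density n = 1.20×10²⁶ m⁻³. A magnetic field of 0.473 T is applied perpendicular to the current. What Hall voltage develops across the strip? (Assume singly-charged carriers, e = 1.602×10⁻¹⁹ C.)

V_H = IB/(n e t).
V_H = (17.2)(0.473)/((1.20×10²⁶)(1.602×10⁻¹⁹)(3.01×10⁻⁴)) ≈ 1.41×10⁻³ V.

V_H ≈ 1.41×10⁻³ V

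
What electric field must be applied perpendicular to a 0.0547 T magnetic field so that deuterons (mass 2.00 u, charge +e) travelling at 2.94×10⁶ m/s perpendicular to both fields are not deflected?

E = 1.61×10⁵ V/m

For straight-line motion qE = qvB, so E = vB.
E = 2.94×10⁶ × 0.0547 = 1.61×10⁵ V/m.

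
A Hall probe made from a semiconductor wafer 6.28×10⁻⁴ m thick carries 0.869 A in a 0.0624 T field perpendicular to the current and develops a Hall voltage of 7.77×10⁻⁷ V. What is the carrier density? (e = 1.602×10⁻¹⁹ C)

From V_H = IB/(n e t), n = IB/(V_H e t).
n = (0.869)(0.0624)/((7.77×10⁻⁷)(1.602×10⁻¹⁹)(6.28×10⁻⁴)) ≈ 6.94×10²⁶ m⁻³.

n ≈ 6.94×10²⁶ m⁻³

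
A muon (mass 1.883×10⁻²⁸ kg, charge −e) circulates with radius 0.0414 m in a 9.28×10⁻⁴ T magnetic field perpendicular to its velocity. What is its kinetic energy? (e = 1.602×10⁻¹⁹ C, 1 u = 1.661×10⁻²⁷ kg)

v = |q|Br/m, then KE = ½mv² = (qBr)²/(2m).
v = (1.602×10⁻¹⁹)(9.28×10⁻⁴)(0.0414)/1.883×10⁻²⁸ ≈ 3.269×10⁴ m/s.
KE = ½(1.883×10⁻²⁸)(3.269×10⁴)² ≈ 1.01×10⁻¹⁹ J.

KE ≈ 1.01×10⁻¹⁹ J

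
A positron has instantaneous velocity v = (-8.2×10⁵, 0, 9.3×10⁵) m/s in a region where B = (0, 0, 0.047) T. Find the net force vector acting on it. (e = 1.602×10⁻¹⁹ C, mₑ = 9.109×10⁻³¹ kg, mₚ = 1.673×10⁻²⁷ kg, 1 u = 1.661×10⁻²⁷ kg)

F ≈ (0, 6.17×10⁻¹⁵, 0) N

v×B = (0, 3.85×10⁴, 0) N/C.
F = q v×B = (1.602×10⁻¹⁹ C)·(0, 3.85×10⁴, 0) = (0, 6.17×10⁻¹⁵, 0) N.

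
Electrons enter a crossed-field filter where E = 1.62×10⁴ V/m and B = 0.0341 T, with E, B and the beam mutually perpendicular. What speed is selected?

Zero net Lorentz force requires |qE| = |q v×B|, i.e. E = vB.
v = E/B = 1.62×10⁴/0.0341 = 4.75×10⁵ m/s.

v = 4.75×10⁵ m/s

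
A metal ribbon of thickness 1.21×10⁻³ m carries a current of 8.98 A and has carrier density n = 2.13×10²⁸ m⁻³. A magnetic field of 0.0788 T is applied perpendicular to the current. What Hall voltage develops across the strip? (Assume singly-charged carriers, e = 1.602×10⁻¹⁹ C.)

V_H = IB/(n e t).
V_H = (8.98)(0.0788)/((2.13×10²⁸)(1.602×10⁻¹⁹)(1.21×10⁻³)) ≈ 1.71×10⁻⁷ V.

V_H ≈ 1.71×10⁻⁷ V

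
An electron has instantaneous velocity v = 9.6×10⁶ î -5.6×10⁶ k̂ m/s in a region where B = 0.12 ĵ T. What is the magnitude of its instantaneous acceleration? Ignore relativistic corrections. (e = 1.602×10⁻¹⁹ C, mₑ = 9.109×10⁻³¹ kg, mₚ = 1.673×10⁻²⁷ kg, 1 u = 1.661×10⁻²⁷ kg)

|a| ≈ 2.35×10¹⁷ m/s²

v×B = (6.72×10⁵, 0, 1.15×10⁶) N/C.
F = q v×B = (−1.602×10⁻¹⁹ C)·(6.72×10⁵, 0, 1.15×10⁶) = (-1.08×10⁻¹³, 0, -1.85×10⁻¹³) N.
|a| = |F|/m = 2.137×10⁻¹³/9.109×10⁻³¹ ≈ 2.35×10¹⁷ m/s².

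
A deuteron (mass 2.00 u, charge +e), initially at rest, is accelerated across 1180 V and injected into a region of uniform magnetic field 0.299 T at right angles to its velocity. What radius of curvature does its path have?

r ≈ 0.0234 m

Acceleration: |q|V = ½mv² ⇒ v = √(2|q|V/m) = √(2·1.602×10⁻¹⁹·1180/3.322×10⁻²⁷) ≈ 3.374×10⁵ m/s.
In the field: r = mv/(|q|B) = (3.322×10⁻²⁷)(3.374×10⁵)/((1.602×10⁻¹⁹)(0.299)) ≈ 0.0234 m.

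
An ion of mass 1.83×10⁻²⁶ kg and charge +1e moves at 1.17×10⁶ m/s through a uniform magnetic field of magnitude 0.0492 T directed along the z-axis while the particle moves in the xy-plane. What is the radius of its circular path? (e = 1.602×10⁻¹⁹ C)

The magnetic force provides the centripetal force: |q|vB = mv²/r.
r = mv/(|q|B) = (1.83×10⁻²⁶)(1.17×10⁶)/((1.602×10⁻¹⁹)(0.0492)) ≈ 2.72 m.

r ≈ 2.72 m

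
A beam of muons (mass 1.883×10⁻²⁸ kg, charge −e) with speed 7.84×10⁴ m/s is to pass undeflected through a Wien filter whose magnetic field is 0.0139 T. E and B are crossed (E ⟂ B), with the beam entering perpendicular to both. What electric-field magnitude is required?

E = 1090 V/m

For straight-line motion qE = qvB, so E = vB.
E = 7.84×10⁴ × 0.0139 = 1090 V/m.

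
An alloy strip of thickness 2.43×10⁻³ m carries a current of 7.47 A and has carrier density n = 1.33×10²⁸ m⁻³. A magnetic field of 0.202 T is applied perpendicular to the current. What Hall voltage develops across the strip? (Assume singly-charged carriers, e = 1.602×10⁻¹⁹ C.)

V_H = IB/(n e t).
V_H = (7.47)(0.202)/((1.33×10²⁸)(1.602×10⁻¹⁹)(2.43×10⁻³)) ≈ 2.91×10⁻⁷ V.

V_H ≈ 2.91×10⁻⁷ V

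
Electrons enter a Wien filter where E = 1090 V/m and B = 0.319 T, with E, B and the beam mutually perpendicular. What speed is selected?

v = 3420 m/s

Straight-line motion ⇒ electric and magnetic forces cancel, so E = vB.
v = E/B = 1090/0.319 = 3420 m/s.
The result is independent of the particle's charge and mass.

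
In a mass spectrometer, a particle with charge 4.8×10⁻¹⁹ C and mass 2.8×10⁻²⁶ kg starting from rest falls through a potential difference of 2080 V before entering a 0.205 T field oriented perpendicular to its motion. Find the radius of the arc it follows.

Acceleration: |q|V = ½mv² ⇒ v = √(2|q|V/m) = √(2·4.8×10⁻¹⁹·2080/2.8×10⁻²⁶) ≈ 2.670×10⁵ m/s.
In the field: r = mv/(|q|B) = (2.8×10⁻²⁶)(2.670×10⁵)/((4.8×10⁻¹⁹)(0.205)) ≈ 0.0760 m.

r ≈ 0.0760 m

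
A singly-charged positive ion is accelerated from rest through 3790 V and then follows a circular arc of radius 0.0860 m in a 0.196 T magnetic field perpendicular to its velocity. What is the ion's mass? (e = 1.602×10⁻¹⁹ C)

m ≈ 6.00×10⁻²⁷ kg

Combine |q|V = ½mv² and r = mv/(|q|B): eliminate v to get m = qB²r²/(2V).
m = (1.602×10⁻¹⁹)(0.196)²(0.0860)²/(2·3790) ≈ 6.00×10⁻²⁷ kg.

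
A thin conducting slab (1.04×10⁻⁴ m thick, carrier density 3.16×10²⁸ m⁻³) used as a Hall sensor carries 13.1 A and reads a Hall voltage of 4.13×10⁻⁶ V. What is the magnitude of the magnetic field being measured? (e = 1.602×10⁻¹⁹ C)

From V_H = IB/(n e t), B = V_H n e t / I.
B = (4.13×10⁻⁶)(3.16×10²⁸)(1.602×10⁻¹⁹)(1.04×10⁻⁴)/13.1 ≈ 0.166 T.

B ≈ 0.166 T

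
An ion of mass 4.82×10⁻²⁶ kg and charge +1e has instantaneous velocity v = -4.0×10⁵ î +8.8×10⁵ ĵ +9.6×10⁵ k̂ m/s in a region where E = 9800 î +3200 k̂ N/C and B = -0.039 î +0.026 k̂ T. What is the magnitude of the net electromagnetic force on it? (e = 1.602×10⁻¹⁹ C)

|F| ≈ 9.07×10⁻¹⁵ N

v×B = (2.29×10⁴, -2.70×10⁴, 3.43×10⁴) N/C.
E + v×B = (3.27×10⁴, -2.70×10⁴, 3.75×10⁴) N/C.
F = q(E + v×B) = (1.602×10⁻¹⁹ C)·(3.27×10⁴, -2.70×10⁴, 3.75×10⁴) = (5.24×10⁻¹⁵, -4.33×10⁻¹⁵, 6.01×10⁻¹⁵) N.
|F| = 9.07×10⁻¹⁵ N.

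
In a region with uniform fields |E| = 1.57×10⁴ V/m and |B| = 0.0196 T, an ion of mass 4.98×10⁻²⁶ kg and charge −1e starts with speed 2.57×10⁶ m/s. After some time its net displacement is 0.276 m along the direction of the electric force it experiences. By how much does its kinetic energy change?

ΔKE ≈ 6.94×10⁻¹⁶ J

The magnetic force is always ⟂ v and does no work; only the electric force changes KE.
ΔKE = F_E · d = |q|E d = (1.602×10⁻¹⁹)(1.57×10⁴)(0.276) ≈ 6.94×10⁻¹⁶ J.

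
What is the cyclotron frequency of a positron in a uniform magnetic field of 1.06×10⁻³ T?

f = |q|B/(2πm).
f = (1.602×10⁻¹⁹)(1.06×10⁻³)/(2π·9.109×10⁻³¹) ≈ 2.97×10⁷ Hz.

f ≈ 2.97×10⁷ Hz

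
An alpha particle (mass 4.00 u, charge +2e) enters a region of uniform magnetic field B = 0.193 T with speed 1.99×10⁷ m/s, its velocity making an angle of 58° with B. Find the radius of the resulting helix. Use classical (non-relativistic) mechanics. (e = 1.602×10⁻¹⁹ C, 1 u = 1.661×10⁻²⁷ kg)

r ≈ 1.81 m

v⊥ = v sinθ = 1.99×10⁷·sin58° ≈ 1.688×10⁷ m/s.
r = m v⊥/(|q|B) = (6.644×10⁻²⁷)(1.688×10⁷)/((3.204×10⁻¹⁹)(0.193)) ≈ 1.81 m.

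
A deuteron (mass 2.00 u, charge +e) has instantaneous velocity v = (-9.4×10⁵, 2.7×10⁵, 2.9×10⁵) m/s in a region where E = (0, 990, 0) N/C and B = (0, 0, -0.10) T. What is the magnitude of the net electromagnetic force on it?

|F| ≈ 1.55×10⁻¹⁴ N

v×B = (-2.70×10⁴, -9.40×10⁴, 0) N/C.
E + v×B = (-2.70×10⁴, -9.30×10⁴, 0) N/C.
F = q(E + v×B) = (1.602×10⁻¹⁹ C)·(-2.70×10⁴, -9.30×10⁴, 0) = (-4.33×10⁻¹⁵, -1.49×10⁻¹⁴, 0) N.
|F| = 1.55×10⁻¹⁴ N.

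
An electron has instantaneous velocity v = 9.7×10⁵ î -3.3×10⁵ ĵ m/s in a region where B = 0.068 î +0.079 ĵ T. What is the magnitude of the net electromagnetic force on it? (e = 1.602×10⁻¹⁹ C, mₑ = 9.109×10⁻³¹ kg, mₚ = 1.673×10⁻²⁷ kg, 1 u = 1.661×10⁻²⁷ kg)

v×B = (0, 0, 9.91×10⁴) N/C.
F = q v×B = (−1.602×10⁻¹⁹ C)·(0, 0, 9.91×10⁴) = (0, 0, -1.59×10⁻¹⁴) N.
|F| = 1.59×10⁻¹⁴ N.

|F| ≈ 1.59×10⁻¹⁴ N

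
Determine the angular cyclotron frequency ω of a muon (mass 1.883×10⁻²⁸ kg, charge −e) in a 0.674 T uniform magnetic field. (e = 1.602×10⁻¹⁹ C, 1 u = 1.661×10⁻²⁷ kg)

ω ≈ 5.73×10⁸ rad/s

ω = |q|B/m.
ω = (1.602×10⁻¹⁹)(0.674)/1.883×10⁻²⁸ ≈ 5.73×10⁸ rad/s.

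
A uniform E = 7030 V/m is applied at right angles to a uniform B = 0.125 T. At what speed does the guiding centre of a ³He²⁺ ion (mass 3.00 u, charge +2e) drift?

In crossed fields the guiding centre drifts at v_d = |E×B|/B² = E/B, independent of charge and mass.
v_d = 7030/0.125 = 5.62×10⁴ m/s.

v_d ≈ 5.62×10⁴ m/s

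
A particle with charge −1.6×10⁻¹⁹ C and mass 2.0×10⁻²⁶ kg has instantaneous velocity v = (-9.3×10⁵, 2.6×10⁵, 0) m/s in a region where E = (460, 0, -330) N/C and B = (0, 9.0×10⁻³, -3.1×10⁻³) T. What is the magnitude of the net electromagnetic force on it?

v×B = (-806, -2880, -8370) N/C.
E + v×B = (-346, -2880, -8700) N/C.
F = q(E + v×B) = (−1.6×10⁻¹⁹ C)·(-346, -2880, -8700) = (5.54×10⁻¹⁷, 4.61×10⁻¹⁶, 1.39×10⁻¹⁵) N.
|F| = 1.47×10⁻¹⁵ N.

|F| ≈ 1.47×10⁻¹⁵ N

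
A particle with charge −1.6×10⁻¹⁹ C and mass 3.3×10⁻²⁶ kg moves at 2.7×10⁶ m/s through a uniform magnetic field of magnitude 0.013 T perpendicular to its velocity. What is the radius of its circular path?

r ≈ 43 m

The magnetic force provides the centripetal force: |q|vB = mv²/r.
r = mv/(|q|B) = (3.3×10⁻²⁶)(2.7×10⁶)/((1.6×10⁻¹⁹)(0.013)) ≈ 43 m.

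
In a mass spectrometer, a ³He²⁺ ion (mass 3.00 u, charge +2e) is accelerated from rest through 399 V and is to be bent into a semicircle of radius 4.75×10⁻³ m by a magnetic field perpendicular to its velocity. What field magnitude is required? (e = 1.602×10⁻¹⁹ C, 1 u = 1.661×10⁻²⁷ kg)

B ≈ 0.742 T

v = √(2|q|V/m) = √(2·3.204×10⁻¹⁹·399/4.983×10⁻²⁷) ≈ 2.265×10⁵ m/s.
B = mv/(|q|r) = (4.983×10⁻²⁷)(2.265×10⁵)/((3.204×10⁻¹⁹)(4.75×10⁻³)) ≈ 0.742 T.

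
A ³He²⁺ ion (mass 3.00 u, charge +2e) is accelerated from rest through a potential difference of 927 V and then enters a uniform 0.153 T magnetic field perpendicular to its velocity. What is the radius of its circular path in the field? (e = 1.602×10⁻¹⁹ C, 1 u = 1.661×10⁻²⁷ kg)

r ≈ 0.0351 m

Acceleration: |q|V = ½mv² ⇒ v = √(2|q|V/m) = √(2·3.204×10⁻¹⁹·927/4.983×10⁻²⁷) ≈ 3.453×10⁵ m/s.
In the field: r = mv/(|q|B) = (4.983×10⁻²⁷)(3.453×10⁵)/((3.204×10⁻¹⁹)(0.153)) ≈ 0.0351 m.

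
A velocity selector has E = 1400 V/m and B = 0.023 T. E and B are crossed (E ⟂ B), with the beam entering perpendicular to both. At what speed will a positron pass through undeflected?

Zero net Lorentz force requires |qE| = |q v×B|, i.e. E = vB.
v = E/B = 1400/0.023 = 6.1×10⁴ m/s.

v = 6.1×10⁴ m/s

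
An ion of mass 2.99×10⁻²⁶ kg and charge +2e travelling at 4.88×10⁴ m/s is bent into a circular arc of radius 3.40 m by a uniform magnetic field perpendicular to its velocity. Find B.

B ≈ 1.34×10⁻³ T

From |q|vB = mv²/r, B = mv/(|q|r).
B = (2.99×10⁻²⁶)(4.88×10⁴)/((3.204×10⁻¹⁹)(3.40)) ≈ 1.34×10⁻³ T.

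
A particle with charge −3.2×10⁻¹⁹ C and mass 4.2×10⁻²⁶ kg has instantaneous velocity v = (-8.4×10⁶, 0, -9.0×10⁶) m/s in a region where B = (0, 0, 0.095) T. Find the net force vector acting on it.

F ≈ (0, -2.55×10⁻¹³, 0) N

v×B = (0, 7.98×10⁵, 0) N/C.
F = q v×B = (−3.2×10⁻¹⁹ C)·(0, 7.98×10⁵, 0) = (0, -2.55×10⁻¹³, 0) N.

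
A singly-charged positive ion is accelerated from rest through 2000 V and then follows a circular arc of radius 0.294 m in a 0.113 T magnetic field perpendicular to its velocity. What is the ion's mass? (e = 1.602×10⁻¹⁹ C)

m ≈ 4.42×10⁻²⁶ kg

Combine |q|V = ½mv² and r = mv/(|q|B): eliminate v to get m = qB²r²/(2V).
m = (1.602×10⁻¹⁹)(0.113)²(0.294)²/(2·2000) ≈ 4.42×10⁻²⁶ kg.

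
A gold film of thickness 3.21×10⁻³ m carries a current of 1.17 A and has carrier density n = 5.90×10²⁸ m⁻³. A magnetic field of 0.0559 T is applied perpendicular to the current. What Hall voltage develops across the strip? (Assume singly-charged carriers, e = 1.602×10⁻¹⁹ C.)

V_H = IB/(n e t).
V_H = (1.17)(0.0559)/((5.90×10²⁸)(1.602×10⁻¹⁹)(3.21×10⁻³)) ≈ 2.16×10⁻⁹ V.

V_H ≈ 2.16×10⁻⁹ V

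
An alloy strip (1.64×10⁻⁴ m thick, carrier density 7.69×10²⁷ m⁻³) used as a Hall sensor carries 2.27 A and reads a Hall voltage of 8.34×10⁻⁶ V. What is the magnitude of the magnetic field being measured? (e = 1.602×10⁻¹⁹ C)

B ≈ 0.742 T

From V_H = IB/(n e t), B = V_H n e t / I.
B = (8.34×10⁻⁶)(7.69×10²⁷)(1.602×10⁻¹⁹)(1.64×10⁻⁴)/2.27 ≈ 0.742 T.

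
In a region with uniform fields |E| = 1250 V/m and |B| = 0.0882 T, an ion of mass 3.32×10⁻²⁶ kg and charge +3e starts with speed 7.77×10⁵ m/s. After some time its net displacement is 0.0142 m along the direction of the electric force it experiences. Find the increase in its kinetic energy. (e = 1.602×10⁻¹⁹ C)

ΔKE ≈ 8.53×10⁻¹⁸ J

The magnetic force is always ⟂ v and does no work; only the electric force changes KE.
ΔKE = F_E · d = |q|E d = (4.806×10⁻¹⁹)(1250)(0.0142) ≈ 8.53×10⁻¹⁸ J.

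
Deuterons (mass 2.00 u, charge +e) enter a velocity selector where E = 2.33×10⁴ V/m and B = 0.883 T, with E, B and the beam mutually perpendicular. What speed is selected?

v = 2.64×10⁴ m/s

Straight-line motion ⇒ electric and magnetic forces cancel, so E = vB.
v = E/B = 2.33×10⁴/0.883 = 2.64×10⁴ m/s.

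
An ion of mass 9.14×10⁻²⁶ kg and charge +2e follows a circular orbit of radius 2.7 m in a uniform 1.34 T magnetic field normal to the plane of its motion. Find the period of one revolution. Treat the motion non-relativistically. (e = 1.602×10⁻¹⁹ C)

T ≈ 1.34×10⁻⁶ s

The cyclotron period depends only on m, q, B: T = 2πm/(|q|B).
T = 2π(9.14×10⁻²⁶)/((3.204×10⁻¹⁹)(1.34)) ≈ 1.34×10⁻⁶ s.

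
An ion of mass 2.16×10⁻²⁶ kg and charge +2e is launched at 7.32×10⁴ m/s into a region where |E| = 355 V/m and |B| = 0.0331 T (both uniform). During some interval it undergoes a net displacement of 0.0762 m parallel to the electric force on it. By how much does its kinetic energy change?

The magnetic force is always ⟂ v and does no work; only the electric force changes KE.
ΔKE = F_E · d = |q|E d = (3.204×10⁻¹⁹)(355)(0.0762) ≈ 8.67×10⁻¹⁸ J.

ΔKE ≈ 8.67×10⁻¹⁸ J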